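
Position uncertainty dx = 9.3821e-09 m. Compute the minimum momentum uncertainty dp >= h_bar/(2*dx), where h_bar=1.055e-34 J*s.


dp = h_bar / (2 * dx)
= 1.055e-34 / (2 * 9.3821e-09)
= 1.055e-34 / 1.8764e-08
= 5.6224e-27 kg*m/s

5.6224e-27


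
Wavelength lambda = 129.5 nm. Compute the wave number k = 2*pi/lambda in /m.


k = 2 * pi / lambda
= 6.2832 / (129.5e-9)
= 6.2832 / 1.2950e-07
= 4.8519e+07 /m

4.8519e+07


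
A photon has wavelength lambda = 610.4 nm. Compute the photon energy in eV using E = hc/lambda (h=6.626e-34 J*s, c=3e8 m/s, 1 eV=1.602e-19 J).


E = hc / lambda
= (6.626e-34)(3e8) / (610.4e-9)
= 1.9878e-25 / 6.1040e-07
= 3.2566e-19 J
Converting to eV: 3.2566e-19 / 1.602e-19
= 2.0328 eV

2.0328


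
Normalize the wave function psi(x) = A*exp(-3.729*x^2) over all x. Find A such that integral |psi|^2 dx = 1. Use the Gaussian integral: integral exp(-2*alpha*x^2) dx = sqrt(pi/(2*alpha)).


integral |psi|^2 dx = A^2 * sqrt(pi/(2*alpha)) = 1
A^2 = sqrt(2*alpha/pi)
= sqrt(2 * 3.729 / pi)
= 1.540764
A = sqrt(1.540764)
= 1.2413

1.2413


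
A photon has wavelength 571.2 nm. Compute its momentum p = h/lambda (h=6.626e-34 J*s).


p = h / lambda
= 6.626e-34 / (571.2e-9)
= 6.626e-34 / 5.7120e-07
= 1.1600e-27 kg*m/s

1.1600e-27


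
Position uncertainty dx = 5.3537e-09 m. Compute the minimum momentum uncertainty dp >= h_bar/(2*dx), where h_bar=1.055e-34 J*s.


dp = h_bar / (2 * dx)
= 1.055e-34 / (2 * 5.3537e-09)
= 1.055e-34 / 1.0707e-08
= 9.8530e-27 kg*m/s

9.8530e-27


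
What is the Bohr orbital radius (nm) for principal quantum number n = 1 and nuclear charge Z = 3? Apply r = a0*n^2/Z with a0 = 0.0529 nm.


r = a0 * n^2 / Z
= 0.0529 * 1^2 / 3
= 0.0529 * 1 / 3
= 0.0176 nm

0.0176


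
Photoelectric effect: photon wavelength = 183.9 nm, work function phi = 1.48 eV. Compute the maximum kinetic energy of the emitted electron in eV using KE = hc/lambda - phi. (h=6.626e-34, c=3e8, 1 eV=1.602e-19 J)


E_photon = hc / lambda
= (6.626e-34)(3e8) / (183.9e-9)
= 1.0809e-18 J
= 6.7473 eV
KE = E_photon - phi
= 6.7473 - 1.48
= 5.2673 eV

5.2673


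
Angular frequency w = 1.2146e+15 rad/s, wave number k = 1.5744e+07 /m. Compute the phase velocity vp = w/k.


vp = w / k
= 1.2146e+15 / 1.5744e+07
= 7.7147e+07 m/s

7.7147e+07


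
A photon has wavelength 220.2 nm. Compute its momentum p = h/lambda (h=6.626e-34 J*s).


p = h / lambda
= 6.626e-34 / (220.2e-9)
= 6.626e-34 / 2.2020e-07
= 3.0091e-27 kg*m/s

3.0091e-27


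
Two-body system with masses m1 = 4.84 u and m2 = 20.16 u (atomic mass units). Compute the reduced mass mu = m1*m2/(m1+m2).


mu = m1 * m2 / (m1 + m2)
= 4.84 * 20.16 / (4.84 + 20.16)
= 97.5744 / 25.0
= 3.903 u

3.903


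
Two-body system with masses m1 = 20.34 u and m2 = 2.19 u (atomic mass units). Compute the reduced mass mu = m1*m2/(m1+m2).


mu = m1 * m2 / (m1 + m2)
= 20.34 * 2.19 / (20.34 + 2.19)
= 44.5446 / 22.53
= 1.9771 u

1.9771


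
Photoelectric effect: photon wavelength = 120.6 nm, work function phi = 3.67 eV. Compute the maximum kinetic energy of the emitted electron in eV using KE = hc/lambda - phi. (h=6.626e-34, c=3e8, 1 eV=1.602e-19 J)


E_photon = hc / lambda
= (6.626e-34)(3e8) / (120.6e-9)
= 1.6483e-18 J
= 10.2888 eV
KE = E_photon - phi
= 10.2888 - 3.67
= 6.6188 eV

6.6188


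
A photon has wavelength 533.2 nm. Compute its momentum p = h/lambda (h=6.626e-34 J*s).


p = h / lambda
= 6.626e-34 / (533.2e-9)
= 6.626e-34 / 5.3320e-07
= 1.2427e-27 kg*m/s

1.2427e-27


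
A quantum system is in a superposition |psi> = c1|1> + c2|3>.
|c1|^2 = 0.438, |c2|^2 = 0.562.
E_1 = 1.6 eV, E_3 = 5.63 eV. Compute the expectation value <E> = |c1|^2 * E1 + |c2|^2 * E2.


<E> = |c1|^2 * E1 + |c2|^2 * E2
= 0.438 * 1.6 + 0.562 * 5.63
= 0.7008 + 3.1641
= 3.8649 eV

3.8649


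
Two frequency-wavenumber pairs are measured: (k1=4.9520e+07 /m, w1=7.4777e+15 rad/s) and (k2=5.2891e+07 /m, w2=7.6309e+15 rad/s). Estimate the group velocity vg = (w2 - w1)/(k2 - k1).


vg = (w2 - w1) / (k2 - k1)
= (7.6309e+15 - 7.4777e+15) / (5.2891e+07 - 4.9520e+07)
= 1.5320e+14 / 3.3710e+06
= 4.5446e+07 m/s

4.5446e+07


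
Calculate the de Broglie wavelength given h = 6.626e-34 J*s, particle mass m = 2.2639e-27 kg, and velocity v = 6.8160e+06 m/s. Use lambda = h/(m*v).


lambda = h / (m * v)
= 6.626e-34 / (2.2639e-27 * 6.8160e+06)
= 6.626e-34 / 1.5431e-20
= 4.2940e-14 m

4.2940e-14


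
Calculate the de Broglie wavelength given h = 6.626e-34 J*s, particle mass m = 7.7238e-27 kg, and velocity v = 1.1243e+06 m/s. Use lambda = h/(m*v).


lambda = h / (m * v)
= 6.626e-34 / (7.7238e-27 * 1.1243e+06)
= 6.626e-34 / 8.6839e-21
= 7.6302e-14 m

7.6302e-14


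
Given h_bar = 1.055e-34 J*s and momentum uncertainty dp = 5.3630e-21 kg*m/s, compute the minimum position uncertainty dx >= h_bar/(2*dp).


dx = h_bar / (2 * dp)
= 1.055e-34 / (2 * 5.3630e-21)
= 1.055e-34 / 1.0726e-20
= 9.8359e-15 m

9.8359e-15


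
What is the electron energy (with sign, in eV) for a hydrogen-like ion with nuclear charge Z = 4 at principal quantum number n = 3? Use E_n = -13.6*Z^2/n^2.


E_n = -13.6 * Z^2 / n^2
= -13.6 * 4^2 / 3^2
= -13.6 * 16 / 9
= -24.1778 eV

-24.1778


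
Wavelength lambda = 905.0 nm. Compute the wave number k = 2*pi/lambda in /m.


k = 2 * pi / lambda
= 6.2832 / (905.0e-9)
= 6.2832 / 9.0500e-07
= 6.9427e+06 /m

6.9427e+06


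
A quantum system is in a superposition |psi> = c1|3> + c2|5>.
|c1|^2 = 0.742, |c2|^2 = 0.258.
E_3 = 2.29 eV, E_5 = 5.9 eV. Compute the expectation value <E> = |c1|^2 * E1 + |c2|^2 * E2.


<E> = |c1|^2 * E1 + |c2|^2 * E2
= 0.742 * 2.29 + 0.258 * 5.9
= 1.6992 + 1.5222
= 3.2214 eV

3.2214


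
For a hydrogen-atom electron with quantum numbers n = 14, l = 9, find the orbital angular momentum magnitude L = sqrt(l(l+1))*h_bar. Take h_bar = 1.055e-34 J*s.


L = sqrt(l*(l+1)) * h_bar
= sqrt(9 * 10) * 1.055e-34
= sqrt(90) * 1.055e-34
= 9.4868 * 1.055e-34
= 1.0009e-33 J*s

1.0009e-33


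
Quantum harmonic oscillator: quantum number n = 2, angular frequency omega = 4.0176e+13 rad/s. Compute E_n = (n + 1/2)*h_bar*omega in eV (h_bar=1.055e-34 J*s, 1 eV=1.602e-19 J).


E = (n + 1/2) * h_bar * omega
= (2 + 0.5) * 1.055e-34 * 4.0176e+13
= 2.5 * 4.2386e-21
= 1.0596e-20 J
= 0.0661 eV

0.0661


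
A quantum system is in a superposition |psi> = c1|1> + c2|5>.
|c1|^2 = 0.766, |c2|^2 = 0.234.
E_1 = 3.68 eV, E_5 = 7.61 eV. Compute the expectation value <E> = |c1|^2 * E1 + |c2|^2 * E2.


<E> = |c1|^2 * E1 + |c2|^2 * E2
= 0.766 * 3.68 + 0.234 * 7.61
= 2.8189 + 1.7807
= 4.5996 eV

4.5996


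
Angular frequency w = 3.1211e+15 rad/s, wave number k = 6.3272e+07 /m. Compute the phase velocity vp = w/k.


vp = w / k
= 3.1211e+15 / 6.3272e+07
= 4.9328e+07 m/s

4.9328e+07


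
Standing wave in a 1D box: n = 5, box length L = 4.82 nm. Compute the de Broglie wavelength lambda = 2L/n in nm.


lambda = 2L / n
= 2 * 4.82 / 5
= 9.64 / 5
= 1.928 nm

1.928


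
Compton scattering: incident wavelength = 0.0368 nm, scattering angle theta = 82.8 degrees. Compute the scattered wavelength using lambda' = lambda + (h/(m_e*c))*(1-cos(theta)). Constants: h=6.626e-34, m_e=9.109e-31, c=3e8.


Compton wavelength: h/(m_e*c) = 2.4247e-12 m
d_lambda = 2.4247e-12 * (1 - cos(82.8 deg))
= 2.4247e-12 * 0.874667
= 2.1208e-12 m = 0.002121 nm
lambda' = 0.0368 + 0.002121
= 0.038921 nm

0.038921


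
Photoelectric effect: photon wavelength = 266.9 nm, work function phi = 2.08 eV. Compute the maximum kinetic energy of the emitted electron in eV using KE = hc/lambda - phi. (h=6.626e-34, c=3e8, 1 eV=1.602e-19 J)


E_photon = hc / lambda
= (6.626e-34)(3e8) / (266.9e-9)
= 7.4477e-19 J
= 4.649 eV
KE = E_photon - phi
= 4.649 - 2.08
= 2.569 eV

2.569


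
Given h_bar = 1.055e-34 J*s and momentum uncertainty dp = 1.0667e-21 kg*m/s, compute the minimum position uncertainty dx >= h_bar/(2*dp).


dx = h_bar / (2 * dp)
= 1.055e-34 / (2 * 1.0667e-21)
= 1.055e-34 / 2.1334e-21
= 4.9452e-14 m

4.9452e-14


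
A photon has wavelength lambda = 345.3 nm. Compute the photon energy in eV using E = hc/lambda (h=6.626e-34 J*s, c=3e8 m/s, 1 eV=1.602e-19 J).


E = hc / lambda
= (6.626e-34)(3e8) / (345.3e-9)
= 1.9878e-25 / 3.4530e-07
= 5.7567e-19 J
Converting to eV: 5.7567e-19 / 1.602e-19
= 3.5935 eV

3.5935


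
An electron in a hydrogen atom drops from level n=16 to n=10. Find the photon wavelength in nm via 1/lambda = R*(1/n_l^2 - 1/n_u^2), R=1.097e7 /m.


1/lambda = R * (1/n_l^2 - 1/n_u^2)
= 1.097e7 * (1/10^2 - 1/16^2)
= 1.097e7 * (0.01 - 0.003906)
= 1.097e7 * 0.006094
= 6.6848e+04 /m
lambda = 1 / 6.6848e+04 = 14959.2128 nm

14959.2128


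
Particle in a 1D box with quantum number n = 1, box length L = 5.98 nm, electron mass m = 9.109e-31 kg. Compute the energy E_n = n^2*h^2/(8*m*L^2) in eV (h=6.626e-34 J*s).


E = n^2 * h^2 / (8 * m * L^2)
= 1^2 * (6.626e-34)^2 / (8 * 9.109e-31 * (5.98e-9)^2)
= 1 * 4.3904e-67 / (8 * 9.109e-31 * 3.5760e-17)
= 1.6848e-21 J
= 0.0105 eV

0.0105


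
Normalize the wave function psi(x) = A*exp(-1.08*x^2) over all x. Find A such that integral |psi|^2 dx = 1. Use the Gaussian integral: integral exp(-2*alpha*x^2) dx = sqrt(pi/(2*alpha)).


integral |psi|^2 dx = A^2 * sqrt(pi/(2*alpha)) = 1
A^2 = sqrt(2*alpha/pi)
= sqrt(2 * 1.08 / pi)
= 0.829186
A = sqrt(0.829186)
= 0.9106

0.9106


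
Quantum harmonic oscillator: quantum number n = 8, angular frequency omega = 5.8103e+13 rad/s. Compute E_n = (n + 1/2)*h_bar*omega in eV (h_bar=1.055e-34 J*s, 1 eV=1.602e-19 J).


E = (n + 1/2) * h_bar * omega
= (8 + 0.5) * 1.055e-34 * 5.8103e+13
= 8.5 * 6.1299e-21
= 5.2104e-20 J
= 0.3252 eV

0.3252


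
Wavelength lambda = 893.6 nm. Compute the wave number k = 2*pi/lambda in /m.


k = 2 * pi / lambda
= 6.2832 / (893.6e-9)
= 6.2832 / 8.9360e-07
= 7.0313e+06 /m

7.0313e+06


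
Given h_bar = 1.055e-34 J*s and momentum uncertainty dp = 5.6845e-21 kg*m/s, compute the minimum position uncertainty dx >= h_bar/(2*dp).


dx = h_bar / (2 * dp)
= 1.055e-34 / (2 * 5.6845e-21)
= 1.055e-34 / 1.1369e-20
= 9.2796e-15 m

9.2796e-15


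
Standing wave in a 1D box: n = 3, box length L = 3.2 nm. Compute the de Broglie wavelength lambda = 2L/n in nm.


lambda = 2L / n
= 2 * 3.2 / 3
= 6.4 / 3
= 2.1333 nm

2.1333


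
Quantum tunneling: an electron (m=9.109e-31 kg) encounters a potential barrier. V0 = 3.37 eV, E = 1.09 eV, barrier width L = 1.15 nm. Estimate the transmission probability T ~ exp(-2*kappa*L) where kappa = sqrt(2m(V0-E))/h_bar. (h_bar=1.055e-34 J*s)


V0 - E = 2.28 eV = 3.6526e-19 J
kappa = sqrt(2 * m * (V0-E)) / h_bar
= sqrt(2 * 9.109e-31 * 3.6526e-19) / 1.055e-34
= 7.7321e+09 /m
2*kappa*L = 2 * 7.7321e+09 * 1.15e-9
= 17.7838
T = exp(-17.7838) = 1.890587e-08

1.890587e-08


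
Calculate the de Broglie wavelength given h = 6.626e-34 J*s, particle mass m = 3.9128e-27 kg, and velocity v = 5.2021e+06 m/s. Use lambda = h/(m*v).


lambda = h / (m * v)
= 6.626e-34 / (3.9128e-27 * 5.2021e+06)
= 6.626e-34 / 2.0355e-20
= 3.2553e-14 m

3.2553e-14


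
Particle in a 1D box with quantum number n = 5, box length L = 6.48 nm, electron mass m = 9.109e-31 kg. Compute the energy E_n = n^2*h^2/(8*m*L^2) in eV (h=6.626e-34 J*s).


E = n^2 * h^2 / (8 * m * L^2)
= 5^2 * (6.626e-34)^2 / (8 * 9.109e-31 * (6.48e-9)^2)
= 25 * 4.3904e-67 / (8 * 9.109e-31 * 4.1990e-17)
= 3.5870e-20 J
= 0.2239 eV

0.2239


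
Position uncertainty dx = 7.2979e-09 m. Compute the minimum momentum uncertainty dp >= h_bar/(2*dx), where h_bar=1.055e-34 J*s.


dp = h_bar / (2 * dx)
= 1.055e-34 / (2 * 7.2979e-09)
= 1.055e-34 / 1.4596e-08
= 7.2281e-27 kg*m/s

7.2281e-27


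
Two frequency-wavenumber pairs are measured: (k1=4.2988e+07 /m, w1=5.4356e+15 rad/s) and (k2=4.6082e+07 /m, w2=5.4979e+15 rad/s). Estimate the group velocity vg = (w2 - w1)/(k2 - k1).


vg = (w2 - w1) / (k2 - k1)
= (5.4979e+15 - 5.4356e+15) / (4.6082e+07 - 4.2988e+07)
= 6.2300e+13 / 3.0940e+06
= 2.0136e+07 m/s

2.0136e+07


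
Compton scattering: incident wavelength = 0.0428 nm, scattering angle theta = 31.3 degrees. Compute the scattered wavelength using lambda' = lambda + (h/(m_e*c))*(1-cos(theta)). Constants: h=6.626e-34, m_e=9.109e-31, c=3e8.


Compton wavelength: h/(m_e*c) = 2.4247e-12 m
d_lambda = 2.4247e-12 * (1 - cos(31.3 deg))
= 2.4247e-12 * 0.145541
= 3.5289e-13 m = 0.000353 nm
lambda' = 0.0428 + 0.000353
= 0.043153 nm

0.043153


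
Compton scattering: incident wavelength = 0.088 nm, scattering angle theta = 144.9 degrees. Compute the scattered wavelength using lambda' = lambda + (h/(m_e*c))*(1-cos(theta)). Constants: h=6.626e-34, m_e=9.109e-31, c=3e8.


Compton wavelength: h/(m_e*c) = 2.4247e-12 m
d_lambda = 2.4247e-12 * (1 - cos(144.9 deg))
= 2.4247e-12 * 1.81815
= 4.4085e-12 m = 0.004408 nm
lambda' = 0.088 + 0.004408
= 0.092408 nm

0.092408


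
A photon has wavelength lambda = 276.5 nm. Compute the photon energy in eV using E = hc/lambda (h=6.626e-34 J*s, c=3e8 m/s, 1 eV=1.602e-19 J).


E = hc / lambda
= (6.626e-34)(3e8) / (276.5e-9)
= 1.9878e-25 / 2.7650e-07
= 7.1892e-19 J
Converting to eV: 7.1892e-19 / 1.602e-19
= 4.4876 eV

4.4876


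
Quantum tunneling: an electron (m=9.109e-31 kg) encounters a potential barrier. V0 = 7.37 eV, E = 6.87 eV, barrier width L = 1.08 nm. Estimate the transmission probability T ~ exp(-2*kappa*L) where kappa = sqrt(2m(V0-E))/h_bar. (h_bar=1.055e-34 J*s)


V0 - E = 0.5 eV = 8.0100e-20 J
kappa = sqrt(2 * m * (V0-E)) / h_bar
= sqrt(2 * 9.109e-31 * 8.0100e-20) / 1.055e-34
= 3.6209e+09 /m
2*kappa*L = 2 * 3.6209e+09 * 1.08e-9
= 7.8211
T = exp(-7.8211) = 4.011797e-04

4.011797e-04


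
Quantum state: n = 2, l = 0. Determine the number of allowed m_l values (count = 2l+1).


m_l ranges from -l to +l in integer steps
So m_l goes from -0 to +0
Count = 2l + 1 = 2*0 + 1
= 1

1


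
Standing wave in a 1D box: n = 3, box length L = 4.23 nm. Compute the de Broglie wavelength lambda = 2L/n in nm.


lambda = 2L / n
= 2 * 4.23 / 3
= 8.46 / 3
= 2.82 nm

2.82


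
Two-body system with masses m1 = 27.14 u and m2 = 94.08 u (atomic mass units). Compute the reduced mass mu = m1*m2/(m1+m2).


mu = m1 * m2 / (m1 + m2)
= 27.14 * 94.08 / (27.14 + 94.08)
= 2553.3312 / 121.22
= 21.0636 u

21.0636


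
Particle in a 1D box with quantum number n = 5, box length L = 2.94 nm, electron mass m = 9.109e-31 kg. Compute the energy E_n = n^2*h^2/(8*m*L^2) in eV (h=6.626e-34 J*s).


E = n^2 * h^2 / (8 * m * L^2)
= 5^2 * (6.626e-34)^2 / (8 * 9.109e-31 * (2.94e-9)^2)
= 25 * 4.3904e-67 / (8 * 9.109e-31 * 8.6436e-18)
= 1.7426e-19 J
= 1.0877 eV

1.0877


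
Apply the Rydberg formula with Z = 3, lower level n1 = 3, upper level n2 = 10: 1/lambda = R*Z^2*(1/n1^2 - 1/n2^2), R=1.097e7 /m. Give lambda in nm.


1/lambda = R * Z^2 * (1/n1^2 - 1/n2^2)
= 1.097e7 * 3^2 * (1/3^2 - 1/10^2)
= 1.097e7 * 9 * (0.111111 - 0.01)
= 9.9827e+06 /m
lambda = 1 / 9.9827e+06
= 100.1733 nm

100.1733


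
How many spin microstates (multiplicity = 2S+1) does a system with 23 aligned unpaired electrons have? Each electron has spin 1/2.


Total spin S = N * (1/2) = 23 * 0.5 = 11.5
Spin multiplicity = 2S + 1
= 2 * 11.5 + 1
= 24

24


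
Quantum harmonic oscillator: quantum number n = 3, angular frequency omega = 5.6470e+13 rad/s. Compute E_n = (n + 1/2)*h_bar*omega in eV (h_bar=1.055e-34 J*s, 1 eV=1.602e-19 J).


E = (n + 1/2) * h_bar * omega
= (3 + 0.5) * 1.055e-34 * 5.6470e+13
= 3.5 * 5.9576e-21
= 2.0852e-20 J
= 0.1302 eV

0.1302


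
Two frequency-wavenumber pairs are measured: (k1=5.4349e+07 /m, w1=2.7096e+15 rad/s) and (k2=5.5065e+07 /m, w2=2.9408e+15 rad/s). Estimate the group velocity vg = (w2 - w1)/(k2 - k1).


vg = (w2 - w1) / (k2 - k1)
= (2.9408e+15 - 2.7096e+15) / (5.5065e+07 - 5.4349e+07)
= 2.3120e+14 / 7.1600e+05
= 3.2291e+08 m/s

3.2291e+08


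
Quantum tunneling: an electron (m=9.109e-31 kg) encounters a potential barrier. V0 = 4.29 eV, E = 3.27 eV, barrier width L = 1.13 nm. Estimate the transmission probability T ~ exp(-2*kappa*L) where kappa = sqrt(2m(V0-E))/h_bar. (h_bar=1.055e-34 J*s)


V0 - E = 1.02 eV = 1.6340e-19 J
kappa = sqrt(2 * m * (V0-E)) / h_bar
= sqrt(2 * 9.109e-31 * 1.6340e-19) / 1.055e-34
= 5.1717e+09 /m
2*kappa*L = 2 * 5.1717e+09 * 1.13e-9
= 11.6879
T = exp(-11.6879) = 8.394517e-06

8.394517e-06


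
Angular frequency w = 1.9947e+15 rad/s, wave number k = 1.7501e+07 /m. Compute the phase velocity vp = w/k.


vp = w / k
= 1.9947e+15 / 1.7501e+07
= 1.1398e+08 m/s

1.1398e+08


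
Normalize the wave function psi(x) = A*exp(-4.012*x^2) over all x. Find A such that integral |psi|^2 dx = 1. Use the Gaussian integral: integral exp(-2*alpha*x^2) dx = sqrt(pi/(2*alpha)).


integral |psi|^2 dx = A^2 * sqrt(pi/(2*alpha)) = 1
A^2 = sqrt(2*alpha/pi)
= sqrt(2 * 4.012 / pi)
= 1.598161
A = sqrt(1.598161)
= 1.2642

1.2642


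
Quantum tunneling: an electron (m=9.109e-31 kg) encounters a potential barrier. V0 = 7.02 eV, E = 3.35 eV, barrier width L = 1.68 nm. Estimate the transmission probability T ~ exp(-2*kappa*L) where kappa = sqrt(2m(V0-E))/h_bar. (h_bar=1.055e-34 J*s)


V0 - E = 3.67 eV = 5.8793e-19 J
kappa = sqrt(2 * m * (V0-E)) / h_bar
= sqrt(2 * 9.109e-31 * 5.8793e-19) / 1.055e-34
= 9.8098e+09 /m
2*kappa*L = 2 * 9.8098e+09 * 1.68e-9
= 32.9611
T = exp(-32.9611) = 4.843777e-15

4.843777e-15


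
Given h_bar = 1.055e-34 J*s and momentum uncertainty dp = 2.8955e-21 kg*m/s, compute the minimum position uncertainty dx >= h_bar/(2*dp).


dx = h_bar / (2 * dp)
= 1.055e-34 / (2 * 2.8955e-21)
= 1.055e-34 / 5.7910e-21
= 1.8218e-14 m

1.8218e-14


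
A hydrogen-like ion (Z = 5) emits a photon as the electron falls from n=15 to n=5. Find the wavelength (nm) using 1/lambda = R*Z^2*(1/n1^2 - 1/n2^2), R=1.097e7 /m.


1/lambda = R * Z^2 * (1/n1^2 - 1/n2^2)
= 1.097e7 * 5^2 * (1/5^2 - 1/15^2)
= 1.097e7 * 25 * (0.04 - 0.004444)
= 9.7511e+06 /m
lambda = 1 / 9.7511e+06
= 102.5524 nm

102.5524


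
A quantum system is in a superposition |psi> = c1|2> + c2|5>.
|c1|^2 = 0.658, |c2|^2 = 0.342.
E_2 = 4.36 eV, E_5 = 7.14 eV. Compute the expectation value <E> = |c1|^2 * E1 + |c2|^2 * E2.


<E> = |c1|^2 * E1 + |c2|^2 * E2
= 0.658 * 4.36 + 0.342 * 7.14
= 2.8689 + 2.4419
= 5.3108 eV

5.3108


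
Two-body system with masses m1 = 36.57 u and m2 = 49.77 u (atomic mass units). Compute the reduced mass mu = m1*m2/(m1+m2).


mu = m1 * m2 / (m1 + m2)
= 36.57 * 49.77 / (36.57 + 49.77)
= 1820.0889 / 86.34
= 21.0805 u

21.0805


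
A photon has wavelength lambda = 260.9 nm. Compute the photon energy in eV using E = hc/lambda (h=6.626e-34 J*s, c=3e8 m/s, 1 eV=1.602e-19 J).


E = hc / lambda
= (6.626e-34)(3e8) / (260.9e-9)
= 1.9878e-25 / 2.6090e-07
= 7.6190e-19 J
Converting to eV: 7.6190e-19 / 1.602e-19
= 4.7559 eV

4.7559


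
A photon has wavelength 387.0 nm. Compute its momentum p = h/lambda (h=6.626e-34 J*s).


p = h / lambda
= 6.626e-34 / (387.0e-9)
= 6.626e-34 / 3.8700e-07
= 1.7121e-27 kg*m/s

1.7121e-27


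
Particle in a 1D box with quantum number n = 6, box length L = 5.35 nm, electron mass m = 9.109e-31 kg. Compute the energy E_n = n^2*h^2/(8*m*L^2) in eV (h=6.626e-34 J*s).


E = n^2 * h^2 / (8 * m * L^2)
= 6^2 * (6.626e-34)^2 / (8 * 9.109e-31 * (5.35e-9)^2)
= 36 * 4.3904e-67 / (8 * 9.109e-31 * 2.8622e-17)
= 7.5777e-20 J
= 0.473 eV

0.473


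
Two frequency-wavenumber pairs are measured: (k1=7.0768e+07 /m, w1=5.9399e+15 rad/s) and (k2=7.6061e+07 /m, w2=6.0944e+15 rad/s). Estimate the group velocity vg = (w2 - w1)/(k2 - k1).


vg = (w2 - w1) / (k2 - k1)
= (6.0944e+15 - 5.9399e+15) / (7.6061e+07 - 7.0768e+07)
= 1.5450e+14 / 5.2930e+06
= 2.9189e+07 m/s

2.9189e+07


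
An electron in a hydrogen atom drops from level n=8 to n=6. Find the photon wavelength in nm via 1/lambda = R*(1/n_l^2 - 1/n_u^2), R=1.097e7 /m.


1/lambda = R * (1/n_l^2 - 1/n_u^2)
= 1.097e7 * (1/6^2 - 1/8^2)
= 1.097e7 * (0.027778 - 0.015625)
= 1.097e7 * 0.012153
= 1.3332e+05 /m
lambda = 1 / 1.3332e+05 = 7500.9767 nm

7500.9767


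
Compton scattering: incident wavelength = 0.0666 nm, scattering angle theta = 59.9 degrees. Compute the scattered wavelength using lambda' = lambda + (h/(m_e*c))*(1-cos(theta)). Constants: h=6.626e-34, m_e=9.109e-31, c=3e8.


Compton wavelength: h/(m_e*c) = 2.4247e-12 m
d_lambda = 2.4247e-12 * (1 - cos(59.9 deg))
= 2.4247e-12 * 0.498489
= 1.2087e-12 m = 0.001209 nm
lambda' = 0.0666 + 0.001209
= 0.067809 nm

0.067809


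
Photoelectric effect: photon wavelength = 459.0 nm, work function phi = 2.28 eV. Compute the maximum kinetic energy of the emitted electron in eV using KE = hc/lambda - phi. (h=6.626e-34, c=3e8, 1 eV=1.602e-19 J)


E_photon = hc / lambda
= (6.626e-34)(3e8) / (459.0e-9)
= 4.3307e-19 J
= 2.7033 eV
KE = E_photon - phi
= 2.7033 - 2.28
= 0.4233 eV

0.4233


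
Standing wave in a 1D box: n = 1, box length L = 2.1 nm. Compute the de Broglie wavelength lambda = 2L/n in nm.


lambda = 2L / n
= 2 * 2.1 / 1
= 4.2 / 1
= 4.2 nm

4.2


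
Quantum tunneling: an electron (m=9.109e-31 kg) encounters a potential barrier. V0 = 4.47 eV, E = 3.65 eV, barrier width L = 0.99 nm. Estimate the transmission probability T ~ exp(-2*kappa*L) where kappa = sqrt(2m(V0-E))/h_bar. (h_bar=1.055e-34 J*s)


V0 - E = 0.82 eV = 1.3136e-19 J
kappa = sqrt(2 * m * (V0-E)) / h_bar
= sqrt(2 * 9.109e-31 * 1.3136e-19) / 1.055e-34
= 4.6370e+09 /m
2*kappa*L = 2 * 4.6370e+09 * 0.99e-9
= 9.1812
T = exp(-9.1812) = 1.029530e-04

1.029530e-04


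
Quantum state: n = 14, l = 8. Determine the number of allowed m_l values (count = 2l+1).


m_l ranges from -l to +l in integer steps
So m_l goes from -8 to +8
Count = 2l + 1 = 2*8 + 1
= 17

17


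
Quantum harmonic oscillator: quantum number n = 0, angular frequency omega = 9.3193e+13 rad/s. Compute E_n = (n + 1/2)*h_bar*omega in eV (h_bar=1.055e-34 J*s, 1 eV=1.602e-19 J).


E = (n + 1/2) * h_bar * omega
= (0 + 0.5) * 1.055e-34 * 9.3193e+13
= 0.5 * 9.8319e-21
= 4.9159e-21 J
= 0.0307 eV

0.0307


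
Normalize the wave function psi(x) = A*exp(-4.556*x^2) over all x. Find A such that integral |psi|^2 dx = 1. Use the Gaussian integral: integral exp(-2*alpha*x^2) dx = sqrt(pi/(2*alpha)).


integral |psi|^2 dx = A^2 * sqrt(pi/(2*alpha)) = 1
A^2 = sqrt(2*alpha/pi)
= sqrt(2 * 4.556 / pi)
= 1.703068
A = sqrt(1.703068)
= 1.305

1.305


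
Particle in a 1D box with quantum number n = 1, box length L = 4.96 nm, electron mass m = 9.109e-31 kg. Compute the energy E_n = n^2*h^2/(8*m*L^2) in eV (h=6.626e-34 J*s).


E = n^2 * h^2 / (8 * m * L^2)
= 1^2 * (6.626e-34)^2 / (8 * 9.109e-31 * (4.96e-9)^2)
= 1 * 4.3904e-67 / (8 * 9.109e-31 * 2.4602e-17)
= 2.4489e-21 J
= 0.0153 eV

0.0153


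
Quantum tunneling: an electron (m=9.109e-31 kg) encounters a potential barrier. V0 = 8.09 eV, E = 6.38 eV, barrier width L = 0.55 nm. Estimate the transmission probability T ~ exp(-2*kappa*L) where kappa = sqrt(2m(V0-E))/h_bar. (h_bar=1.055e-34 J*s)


V0 - E = 1.71 eV = 2.7394e-19 J
kappa = sqrt(2 * m * (V0-E)) / h_bar
= sqrt(2 * 9.109e-31 * 2.7394e-19) / 1.055e-34
= 6.6962e+09 /m
2*kappa*L = 2 * 6.6962e+09 * 0.55e-9
= 7.3658
T = exp(-7.3658) = 6.325196e-04

6.325196e-04


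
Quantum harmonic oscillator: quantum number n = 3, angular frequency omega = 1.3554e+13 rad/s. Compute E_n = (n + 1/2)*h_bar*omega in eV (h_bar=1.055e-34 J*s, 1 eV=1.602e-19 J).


E = (n + 1/2) * h_bar * omega
= (3 + 0.5) * 1.055e-34 * 1.3554e+13
= 3.5 * 1.4299e-21
= 5.0048e-21 J
= 0.0312 eV

0.0312


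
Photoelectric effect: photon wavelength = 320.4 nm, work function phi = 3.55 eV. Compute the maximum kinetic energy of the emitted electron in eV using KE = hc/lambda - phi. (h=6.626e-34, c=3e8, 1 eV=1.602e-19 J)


E_photon = hc / lambda
= (6.626e-34)(3e8) / (320.4e-9)
= 6.2041e-19 J
= 3.8727 eV
KE = E_photon - phi
= 3.8727 - 3.55
= 0.3227 eV

0.3227


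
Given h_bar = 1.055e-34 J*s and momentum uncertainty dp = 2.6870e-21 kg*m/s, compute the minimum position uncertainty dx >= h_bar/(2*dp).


dx = h_bar / (2 * dp)
= 1.055e-34 / (2 * 2.6870e-21)
= 1.055e-34 / 5.3740e-21
= 1.9632e-14 m

1.9632e-14


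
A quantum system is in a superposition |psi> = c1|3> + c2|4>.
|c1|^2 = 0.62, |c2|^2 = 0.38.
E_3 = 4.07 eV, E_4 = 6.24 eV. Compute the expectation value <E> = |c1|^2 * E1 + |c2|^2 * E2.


<E> = |c1|^2 * E1 + |c2|^2 * E2
= 0.62 * 4.07 + 0.38 * 6.24
= 2.5234 + 2.3712
= 4.8946 eV

4.8946


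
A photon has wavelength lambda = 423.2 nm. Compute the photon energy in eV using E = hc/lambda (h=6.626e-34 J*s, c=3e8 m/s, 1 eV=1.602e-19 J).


E = hc / lambda
= (6.626e-34)(3e8) / (423.2e-9)
= 1.9878e-25 / 4.2320e-07
= 4.6971e-19 J
Converting to eV: 4.6971e-19 / 1.602e-19
= 2.932 eV

2.932


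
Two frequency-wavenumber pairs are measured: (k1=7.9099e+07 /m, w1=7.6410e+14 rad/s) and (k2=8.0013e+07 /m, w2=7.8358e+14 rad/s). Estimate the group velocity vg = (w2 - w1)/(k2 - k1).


vg = (w2 - w1) / (k2 - k1)
= (7.8358e+14 - 7.6410e+14) / (8.0013e+07 - 7.9099e+07)
= 1.9480e+13 / 9.1400e+05
= 2.1313e+07 m/s

2.1313e+07


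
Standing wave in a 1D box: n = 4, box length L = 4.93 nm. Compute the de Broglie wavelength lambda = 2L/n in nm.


lambda = 2L / n
= 2 * 4.93 / 4
= 9.86 / 4
= 2.465 nm

2.465


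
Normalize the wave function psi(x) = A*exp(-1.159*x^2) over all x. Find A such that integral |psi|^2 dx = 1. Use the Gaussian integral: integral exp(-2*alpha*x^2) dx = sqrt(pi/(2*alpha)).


integral |psi|^2 dx = A^2 * sqrt(pi/(2*alpha)) = 1
A^2 = sqrt(2*alpha/pi)
= sqrt(2 * 1.159 / pi)
= 0.858977
A = sqrt(0.858977)
= 0.9268

0.9268


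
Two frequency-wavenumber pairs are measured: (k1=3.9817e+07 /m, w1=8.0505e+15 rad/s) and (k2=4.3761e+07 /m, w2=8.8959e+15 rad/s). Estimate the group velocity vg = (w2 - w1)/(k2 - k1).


vg = (w2 - w1) / (k2 - k1)
= (8.8959e+15 - 8.0505e+15) / (4.3761e+07 - 3.9817e+07)
= 8.4540e+14 / 3.9440e+06
= 2.1435e+08 m/s

2.1435e+08


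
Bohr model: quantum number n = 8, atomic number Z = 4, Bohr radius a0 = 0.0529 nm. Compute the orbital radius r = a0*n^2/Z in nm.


r = a0 * n^2 / Z
= 0.0529 * 8^2 / 4
= 0.0529 * 64 / 4
= 0.8464 nm

0.8464


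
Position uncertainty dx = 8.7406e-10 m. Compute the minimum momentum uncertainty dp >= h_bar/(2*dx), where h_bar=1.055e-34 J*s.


dp = h_bar / (2 * dx)
= 1.055e-34 / (2 * 8.7406e-10)
= 1.055e-34 / 1.7481e-09
= 6.0351e-26 kg*m/s

6.0351e-26


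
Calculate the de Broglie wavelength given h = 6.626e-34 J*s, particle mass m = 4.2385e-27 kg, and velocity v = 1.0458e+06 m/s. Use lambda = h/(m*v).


lambda = h / (m * v)
= 6.626e-34 / (4.2385e-27 * 1.0458e+06)
= 6.626e-34 / 4.4326e-21
= 1.4948e-13 m

1.4948e-13


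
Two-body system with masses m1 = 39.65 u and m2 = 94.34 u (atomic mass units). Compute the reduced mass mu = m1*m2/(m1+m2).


mu = m1 * m2 / (m1 + m2)
= 39.65 * 94.34 / (39.65 + 94.34)
= 3740.581 / 133.99
= 27.9169 u

27.9169


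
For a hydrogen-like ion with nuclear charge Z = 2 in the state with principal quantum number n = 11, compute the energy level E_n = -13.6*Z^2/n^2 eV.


E_n = -13.6 * Z^2 / n^2
= -13.6 * 2^2 / 11^2
= -13.6 * 4 / 121
= -0.4496 eV

-0.4496


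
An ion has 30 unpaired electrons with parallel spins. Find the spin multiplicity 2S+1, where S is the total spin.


Total spin S = N * (1/2) = 30 * 0.5 = 15.0
Spin multiplicity = 2S + 1
= 2 * 15.0 + 1
= 31

31


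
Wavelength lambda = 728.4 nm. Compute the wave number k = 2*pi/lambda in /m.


k = 2 * pi / lambda
= 6.2832 / (728.4e-9)
= 6.2832 / 7.2840e-07
= 8.6260e+06 /m

8.6260e+06


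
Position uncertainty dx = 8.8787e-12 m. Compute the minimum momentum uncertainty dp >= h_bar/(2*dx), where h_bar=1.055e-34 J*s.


dp = h_bar / (2 * dx)
= 1.055e-34 / (2 * 8.8787e-12)
= 1.055e-34 / 1.7757e-11
= 5.9412e-24 kg*m/s

5.9412e-24


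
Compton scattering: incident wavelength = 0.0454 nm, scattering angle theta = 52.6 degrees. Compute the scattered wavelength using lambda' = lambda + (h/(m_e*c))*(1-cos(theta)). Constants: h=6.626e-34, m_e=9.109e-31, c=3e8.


Compton wavelength: h/(m_e*c) = 2.4247e-12 m
d_lambda = 2.4247e-12 * (1 - cos(52.6 deg))
= 2.4247e-12 * 0.392624
= 9.5200e-13 m = 0.000952 nm
lambda' = 0.0454 + 0.000952
= 0.046352 nm

0.046352


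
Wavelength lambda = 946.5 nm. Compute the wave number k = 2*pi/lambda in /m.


k = 2 * pi / lambda
= 6.2832 / (946.5e-9)
= 6.2832 / 9.4650e-07
= 6.6383e+06 /m

6.6383e+06


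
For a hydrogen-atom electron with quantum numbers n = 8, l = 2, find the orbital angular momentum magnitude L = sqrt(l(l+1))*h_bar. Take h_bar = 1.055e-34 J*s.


L = sqrt(l*(l+1)) * h_bar
= sqrt(2 * 3) * 1.055e-34
= sqrt(6) * 1.055e-34
= 2.4495 * 1.055e-34
= 2.5842e-34 J*s

2.5842e-34


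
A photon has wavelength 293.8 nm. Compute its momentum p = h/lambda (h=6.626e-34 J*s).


p = h / lambda
= 6.626e-34 / (293.8e-9)
= 6.626e-34 / 2.9380e-07
= 2.2553e-27 kg*m/s

2.2553e-27


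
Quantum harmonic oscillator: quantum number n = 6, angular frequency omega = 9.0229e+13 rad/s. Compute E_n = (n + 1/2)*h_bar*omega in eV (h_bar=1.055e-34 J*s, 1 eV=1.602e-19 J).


E = (n + 1/2) * h_bar * omega
= (6 + 0.5) * 1.055e-34 * 9.0229e+13
= 6.5 * 9.5192e-21
= 6.1875e-20 J
= 0.3862 eV

0.3862


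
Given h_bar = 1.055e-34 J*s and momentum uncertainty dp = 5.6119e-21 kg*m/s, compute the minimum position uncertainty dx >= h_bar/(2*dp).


dx = h_bar / (2 * dp)
= 1.055e-34 / (2 * 5.6119e-21)
= 1.055e-34 / 1.1224e-20
= 9.3997e-15 m

9.3997e-15


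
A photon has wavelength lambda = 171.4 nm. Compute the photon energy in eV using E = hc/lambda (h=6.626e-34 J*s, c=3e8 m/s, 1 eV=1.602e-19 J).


E = hc / lambda
= (6.626e-34)(3e8) / (171.4e-9)
= 1.9878e-25 / 1.7140e-07
= 1.1597e-18 J
Converting to eV: 1.1597e-18 / 1.602e-19
= 7.2393 eV

7.2393


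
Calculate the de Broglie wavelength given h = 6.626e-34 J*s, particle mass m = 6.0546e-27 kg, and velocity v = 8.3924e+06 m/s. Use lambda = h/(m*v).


lambda = h / (m * v)
= 6.626e-34 / (6.0546e-27 * 8.3924e+06)
= 6.626e-34 / 5.0813e-20
= 1.3040e-14 m

1.3040e-14


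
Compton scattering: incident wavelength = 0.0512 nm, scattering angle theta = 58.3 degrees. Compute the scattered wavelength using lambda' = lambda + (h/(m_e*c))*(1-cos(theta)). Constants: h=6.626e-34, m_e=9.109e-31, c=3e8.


Compton wavelength: h/(m_e*c) = 2.4247e-12 m
d_lambda = 2.4247e-12 * (1 - cos(58.3 deg))
= 2.4247e-12 * 0.474528
= 1.1506e-12 m = 0.001151 nm
lambda' = 0.0512 + 0.001151
= 0.052351 nm

0.052351


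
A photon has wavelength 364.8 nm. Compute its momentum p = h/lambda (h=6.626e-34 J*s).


p = h / lambda
= 6.626e-34 / (364.8e-9)
= 6.626e-34 / 3.6480e-07
= 1.8163e-27 kg*m/s

1.8163e-27


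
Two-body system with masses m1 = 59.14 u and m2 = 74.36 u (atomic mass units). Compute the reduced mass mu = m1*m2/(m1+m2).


mu = m1 * m2 / (m1 + m2)
= 59.14 * 74.36 / (59.14 + 74.36)
= 4397.6504 / 133.5
= 32.9412 u

32.9412


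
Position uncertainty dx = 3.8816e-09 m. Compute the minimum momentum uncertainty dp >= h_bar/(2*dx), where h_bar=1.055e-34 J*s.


dp = h_bar / (2 * dx)
= 1.055e-34 / (2 * 3.8816e-09)
= 1.055e-34 / 7.7632e-09
= 1.3590e-26 kg*m/s

1.3590e-26


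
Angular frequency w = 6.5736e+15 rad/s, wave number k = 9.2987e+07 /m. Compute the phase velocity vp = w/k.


vp = w / k
= 6.5736e+15 / 9.2987e+07
= 7.0694e+07 m/s

7.0694e+07


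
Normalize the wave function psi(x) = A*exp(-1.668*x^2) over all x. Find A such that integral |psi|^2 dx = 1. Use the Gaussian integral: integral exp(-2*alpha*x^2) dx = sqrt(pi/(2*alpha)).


integral |psi|^2 dx = A^2 * sqrt(pi/(2*alpha)) = 1
A^2 = sqrt(2*alpha/pi)
= sqrt(2 * 1.668 / pi)
= 1.030476
A = sqrt(1.030476)
= 1.0151

1.0151


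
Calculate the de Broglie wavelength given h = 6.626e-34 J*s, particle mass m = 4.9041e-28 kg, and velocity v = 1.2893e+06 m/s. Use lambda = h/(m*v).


lambda = h / (m * v)
= 6.626e-34 / (4.9041e-28 * 1.2893e+06)
= 6.626e-34 / 6.3229e-22
= 1.0479e-12 m

1.0479e-12


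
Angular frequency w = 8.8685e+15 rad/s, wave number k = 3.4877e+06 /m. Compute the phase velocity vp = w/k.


vp = w / k
= 8.8685e+15 / 3.4877e+06
= 2.5428e+09 m/s

2.5428e+09


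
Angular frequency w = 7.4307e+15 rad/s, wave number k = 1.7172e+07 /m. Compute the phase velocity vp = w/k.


vp = w / k
= 7.4307e+15 / 1.7172e+07
= 4.3272e+08 m/s

4.3272e+08


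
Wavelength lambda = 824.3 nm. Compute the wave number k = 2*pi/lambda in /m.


k = 2 * pi / lambda
= 6.2832 / (824.3e-9)
= 6.2832 / 8.2430e-07
= 7.6224e+06 /m

7.6224e+06


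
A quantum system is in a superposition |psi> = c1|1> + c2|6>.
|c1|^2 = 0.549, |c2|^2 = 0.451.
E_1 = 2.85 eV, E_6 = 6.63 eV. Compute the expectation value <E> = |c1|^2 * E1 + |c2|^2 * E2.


<E> = |c1|^2 * E1 + |c2|^2 * E2
= 0.549 * 2.85 + 0.451 * 6.63
= 1.5647 + 2.9901
= 4.5548 eV

4.5548


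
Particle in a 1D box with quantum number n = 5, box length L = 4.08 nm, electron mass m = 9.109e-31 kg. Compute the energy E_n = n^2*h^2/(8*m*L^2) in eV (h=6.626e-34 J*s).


E = n^2 * h^2 / (8 * m * L^2)
= 5^2 * (6.626e-34)^2 / (8 * 9.109e-31 * (4.08e-9)^2)
= 25 * 4.3904e-67 / (8 * 9.109e-31 * 1.6646e-17)
= 9.0482e-20 J
= 0.5648 eV

0.5648


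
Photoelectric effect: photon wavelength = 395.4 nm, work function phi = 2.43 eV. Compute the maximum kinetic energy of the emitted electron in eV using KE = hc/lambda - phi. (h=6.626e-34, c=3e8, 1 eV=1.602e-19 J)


E_photon = hc / lambda
= (6.626e-34)(3e8) / (395.4e-9)
= 5.0273e-19 J
= 3.1381 eV
KE = E_photon - phi
= 3.1381 - 2.43
= 0.7081 eV

0.7081


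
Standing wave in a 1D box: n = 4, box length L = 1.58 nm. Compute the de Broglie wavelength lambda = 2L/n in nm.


lambda = 2L / n
= 2 * 1.58 / 4
= 3.16 / 4
= 0.79 nm

0.79


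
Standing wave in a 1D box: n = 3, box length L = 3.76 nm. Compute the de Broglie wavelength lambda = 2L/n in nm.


lambda = 2L / n
= 2 * 3.76 / 3
= 7.52 / 3
= 2.5067 nm

2.5067


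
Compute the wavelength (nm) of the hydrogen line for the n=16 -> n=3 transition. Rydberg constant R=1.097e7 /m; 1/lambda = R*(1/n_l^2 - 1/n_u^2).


1/lambda = R * (1/n_l^2 - 1/n_u^2)
= 1.097e7 * (1/3^2 - 1/16^2)
= 1.097e7 * (0.111111 - 0.003906)
= 1.097e7 * 0.107205
= 1.1760e+06 /m
lambda = 1 / 1.1760e+06 = 850.3131 nm

850.3131


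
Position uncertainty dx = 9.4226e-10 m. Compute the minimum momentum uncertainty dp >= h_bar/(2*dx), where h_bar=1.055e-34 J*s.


dp = h_bar / (2 * dx)
= 1.055e-34 / (2 * 9.4226e-10)
= 1.055e-34 / 1.8845e-09
= 5.5982e-26 kg*m/s

5.5982e-26


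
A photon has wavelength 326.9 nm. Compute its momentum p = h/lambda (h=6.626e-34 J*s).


p = h / lambda
= 6.626e-34 / (326.9e-9)
= 6.626e-34 / 3.2690e-07
= 2.0269e-27 kg*m/s

2.0269e-27


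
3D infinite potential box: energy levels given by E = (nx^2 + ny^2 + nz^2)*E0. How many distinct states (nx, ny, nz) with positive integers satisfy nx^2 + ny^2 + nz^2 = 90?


Enumerate all (nx, ny, nz) with nx^2 + ny^2 + nz^2 = 90:
(1,5,8)
(1,8,5)
(4,5,7)
(4,7,5)
(5,1,8)
(5,4,7)
(5,7,4)
(5,8,1)
(7,4,5)
(7,5,4)
(8,1,5)
(8,5,1)
Total degeneracy = 12

12


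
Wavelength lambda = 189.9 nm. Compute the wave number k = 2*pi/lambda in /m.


k = 2 * pi / lambda
= 6.2832 / (189.9e-9)
= 6.2832 / 1.8990e-07
= 3.3087e+07 /m

3.3087e+07


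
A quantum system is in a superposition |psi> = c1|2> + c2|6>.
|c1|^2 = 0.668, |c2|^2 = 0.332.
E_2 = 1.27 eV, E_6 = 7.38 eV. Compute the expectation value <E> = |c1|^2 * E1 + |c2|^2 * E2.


<E> = |c1|^2 * E1 + |c2|^2 * E2
= 0.668 * 1.27 + 0.332 * 7.38
= 0.8484 + 2.4502
= 3.2985 eV

3.2985


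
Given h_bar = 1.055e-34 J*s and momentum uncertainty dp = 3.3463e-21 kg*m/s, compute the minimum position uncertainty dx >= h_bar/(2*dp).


dx = h_bar / (2 * dp)
= 1.055e-34 / (2 * 3.3463e-21)
= 1.055e-34 / 6.6926e-21
= 1.5764e-14 m

1.5764e-14


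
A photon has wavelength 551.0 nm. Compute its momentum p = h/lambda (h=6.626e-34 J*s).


p = h / lambda
= 6.626e-34 / (551.0e-9)
= 6.626e-34 / 5.5100e-07
= 1.2025e-27 kg*m/s

1.2025e-27


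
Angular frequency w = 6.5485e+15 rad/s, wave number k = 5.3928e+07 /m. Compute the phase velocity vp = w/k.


vp = w / k
= 6.5485e+15 / 5.3928e+07
= 1.2143e+08 m/s

1.2143e+08


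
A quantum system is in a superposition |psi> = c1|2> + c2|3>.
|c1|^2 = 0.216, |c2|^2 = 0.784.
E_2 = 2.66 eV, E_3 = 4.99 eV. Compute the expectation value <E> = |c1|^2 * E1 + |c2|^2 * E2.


<E> = |c1|^2 * E1 + |c2|^2 * E2
= 0.216 * 2.66 + 0.784 * 4.99
= 0.5746 + 3.9122
= 4.4867 eV

4.4867


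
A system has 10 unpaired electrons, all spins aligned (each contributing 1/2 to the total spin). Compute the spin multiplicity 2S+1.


Total spin S = N * (1/2) = 10 * 0.5 = 5.0
Spin multiplicity = 2S + 1
= 2 * 5.0 + 1
= 11

11


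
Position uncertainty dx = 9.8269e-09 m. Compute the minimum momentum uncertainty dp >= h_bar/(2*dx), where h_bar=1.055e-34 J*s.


dp = h_bar / (2 * dx)
= 1.055e-34 / (2 * 9.8269e-09)
= 1.055e-34 / 1.9654e-08
= 5.3679e-27 kg*m/s

5.3679e-27


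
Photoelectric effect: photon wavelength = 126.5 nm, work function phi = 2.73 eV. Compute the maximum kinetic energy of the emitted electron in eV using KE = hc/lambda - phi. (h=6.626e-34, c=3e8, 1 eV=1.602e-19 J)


E_photon = hc / lambda
= (6.626e-34)(3e8) / (126.5e-9)
= 1.5714e-18 J
= 9.8089 eV
KE = E_photon - phi
= 9.8089 - 2.73
= 7.0789 eV

7.0789


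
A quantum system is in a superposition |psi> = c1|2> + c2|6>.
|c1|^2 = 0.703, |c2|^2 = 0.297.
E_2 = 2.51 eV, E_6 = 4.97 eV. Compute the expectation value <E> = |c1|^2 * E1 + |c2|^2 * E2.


<E> = |c1|^2 * E1 + |c2|^2 * E2
= 0.703 * 2.51 + 0.297 * 4.97
= 1.7645 + 1.4761
= 3.2406 eV

3.2406


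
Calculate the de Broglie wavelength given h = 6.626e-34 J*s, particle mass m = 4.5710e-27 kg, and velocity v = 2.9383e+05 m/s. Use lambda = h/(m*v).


lambda = h / (m * v)
= 6.626e-34 / (4.5710e-27 * 2.9383e+05)
= 6.626e-34 / 1.3431e-21
= 4.9334e-13 m

4.9334e-13


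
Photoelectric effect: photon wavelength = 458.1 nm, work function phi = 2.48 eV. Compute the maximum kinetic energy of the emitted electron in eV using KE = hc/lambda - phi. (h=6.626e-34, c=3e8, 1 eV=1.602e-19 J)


E_photon = hc / lambda
= (6.626e-34)(3e8) / (458.1e-9)
= 4.3392e-19 J
= 2.7086 eV
KE = E_photon - phi
= 2.7086 - 2.48
= 0.2286 eV

0.2286


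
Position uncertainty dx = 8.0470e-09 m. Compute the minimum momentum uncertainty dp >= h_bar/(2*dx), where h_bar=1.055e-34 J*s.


dp = h_bar / (2 * dx)
= 1.055e-34 / (2 * 8.0470e-09)
= 1.055e-34 / 1.6094e-08
= 6.5552e-27 kg*m/s

6.5552e-27


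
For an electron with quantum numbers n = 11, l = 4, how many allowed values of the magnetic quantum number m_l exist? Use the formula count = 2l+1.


m_l ranges from -l to +l in integer steps
So m_l goes from -4 to +4
Count = 2l + 1 = 2*4 + 1
= 9

9


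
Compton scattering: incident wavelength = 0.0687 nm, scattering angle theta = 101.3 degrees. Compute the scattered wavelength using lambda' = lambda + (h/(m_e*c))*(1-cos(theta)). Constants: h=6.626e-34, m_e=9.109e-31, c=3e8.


Compton wavelength: h/(m_e*c) = 2.4247e-12 m
d_lambda = 2.4247e-12 * (1 - cos(101.3 deg))
= 2.4247e-12 * 1.195946
= 2.8998e-12 m = 0.0029 nm
lambda' = 0.0687 + 0.0029
= 0.0716 nm

0.0716


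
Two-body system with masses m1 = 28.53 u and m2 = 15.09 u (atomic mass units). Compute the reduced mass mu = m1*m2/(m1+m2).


mu = m1 * m2 / (m1 + m2)
= 28.53 * 15.09 / (28.53 + 15.09)
= 430.5177 / 43.62
= 9.8697 u

9.8697


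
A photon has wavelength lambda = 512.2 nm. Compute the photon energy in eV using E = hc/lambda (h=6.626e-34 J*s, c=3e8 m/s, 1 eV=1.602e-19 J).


E = hc / lambda
= (6.626e-34)(3e8) / (512.2e-9)
= 1.9878e-25 / 5.1220e-07
= 3.8809e-19 J
Converting to eV: 3.8809e-19 / 1.602e-19
= 2.4225 eV

2.4225


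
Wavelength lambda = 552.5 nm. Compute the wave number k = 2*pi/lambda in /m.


k = 2 * pi / lambda
= 6.2832 / (552.5e-9)
= 6.2832 / 5.5250e-07
= 1.1372e+07 /m

1.1372e+07


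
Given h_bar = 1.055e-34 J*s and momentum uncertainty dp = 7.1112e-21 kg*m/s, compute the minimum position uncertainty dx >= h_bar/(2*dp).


dx = h_bar / (2 * dp)
= 1.055e-34 / (2 * 7.1112e-21)
= 1.055e-34 / 1.4222e-20
= 7.4179e-15 m

7.4179e-15
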